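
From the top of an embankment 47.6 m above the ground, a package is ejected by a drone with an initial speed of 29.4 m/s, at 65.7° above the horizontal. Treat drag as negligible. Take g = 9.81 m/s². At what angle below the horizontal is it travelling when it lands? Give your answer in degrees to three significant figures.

73.4°

vₓ = 29.40 cos 65.7° = 12.10 m/s; v_y0 = 29.40 sin 65.7° = 26.80 m/s.
With up positive and y = 0 at the ground: y(t) = 47.6 + (26.80) t − 4.905 t². Setting y = 0 and taking the positive root: t = [26.80 + √(26.80² + 2·9.81·47.6)] / 9.81 = (26.80 + 40.64) / 9.81 = 6.874 s.
At impact: v_y = v_y0 − g t = −40.64 m/s; vₓ = 12.10 m/s.
Angle below horizontal: arctan(|v_y|/vₓ) = arctan(40.64/12.10) = 73.42°.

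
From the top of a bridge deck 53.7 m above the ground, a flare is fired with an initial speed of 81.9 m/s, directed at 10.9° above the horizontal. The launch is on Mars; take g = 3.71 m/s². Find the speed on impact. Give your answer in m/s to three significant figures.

Resolve: vₓ = 81.90 cos 10.9° = 80.42 m/s and v_y0 = 81.90 sin 10.9° = 15.49 m/s.
With up positive and y = 0 at the ground: y(t) = 53.7 + (15.49) t − 1.855 t². Setting y = 0 and taking the positive root: t = [15.49 + √(15.49² + 2·3.71·53.7)] / 3.71 = (15.49 + 25.26) / 3.71 = 10.98 s.
Vertical velocity at impact: v_y = v_y0 − g t = 15.49 − 3.71 × 10.98 = −25.26 m/s.
Speed: |v| = √(vₓ² + v_y²) = √(80.42² + 25.26²) = 84.30 m/s.

84.3 m/s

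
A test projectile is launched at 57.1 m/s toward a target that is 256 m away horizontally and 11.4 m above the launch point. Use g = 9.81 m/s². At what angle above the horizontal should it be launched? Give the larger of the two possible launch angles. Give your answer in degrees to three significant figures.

Trajectory: y = x tanθ − g x² (1 + tan²θ)/(2v₀²). With x = 256, y = 11.4, v₀ = 57.1, g = 9.81:
98.59 tan²θ − 256 tanθ + (110.0) = 0.
tanθ = [256 ± √(256² − 4 × 98.59 × (110.0))] / (2 × 98.59) = (256 ± 148.9) / 197.2, giving tanθ = 0.5434 or 2.053.
θ = 28.52° or 64.03°; the larger is 64.03°.

64.0°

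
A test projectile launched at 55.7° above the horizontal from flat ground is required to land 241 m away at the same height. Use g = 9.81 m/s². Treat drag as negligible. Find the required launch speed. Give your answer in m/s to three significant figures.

50.4 m/s

Level-ground range: R = v₀² sin(2θ)/g, so v₀ = √(gR / sin 2θ).
v₀ = √(9.81 × 241 / sin 111.4°) = √(2364 / 0.9311) = √2539.3 = 50.39 m/s.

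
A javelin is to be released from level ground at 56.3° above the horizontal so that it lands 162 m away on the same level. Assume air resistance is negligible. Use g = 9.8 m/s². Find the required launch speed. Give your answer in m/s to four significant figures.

41.47 m/s

From R = (v₀² / g) sin 2θ: v₀ = √(gR / sin 2θ).
v₀ = √(9.80 × 162 / sin 112.6°) = √(1588 / 0.9232) = √1719.7 = 41.47 m/s.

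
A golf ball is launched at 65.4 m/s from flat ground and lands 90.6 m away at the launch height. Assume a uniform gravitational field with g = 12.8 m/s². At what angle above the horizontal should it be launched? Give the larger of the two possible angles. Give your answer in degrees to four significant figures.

82.13°

R = v₀² sin 2θ / g gives sin 2θ = gR/v₀² = 12.8·90.6/65.4² = 0.2711.
2θ = 15.73° or 180° − 15.73° = 164.3°, so θ = 7.866° or 82.13°.
The larger angle is 82.13°.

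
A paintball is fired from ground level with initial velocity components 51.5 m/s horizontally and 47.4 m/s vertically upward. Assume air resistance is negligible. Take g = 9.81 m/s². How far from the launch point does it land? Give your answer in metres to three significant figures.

Flight time T = 2 v_y0 / g = 9.664 s.
Horizontal distance R = vₓ T = 51.50 × 9.664 = 497.7 m.

498 m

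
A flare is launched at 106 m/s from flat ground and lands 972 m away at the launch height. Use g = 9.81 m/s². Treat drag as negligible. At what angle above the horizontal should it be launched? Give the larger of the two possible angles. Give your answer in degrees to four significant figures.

60.97°

From R = (v₀²/g) sin 2θ: sin 2θ = 9.81 × 972 / 11236 = 0.8486.
2θ = 58.06° or 180° − 58.06° = 121.9°, so θ = 29.03° or 60.97°.
The larger angle is 60.97°.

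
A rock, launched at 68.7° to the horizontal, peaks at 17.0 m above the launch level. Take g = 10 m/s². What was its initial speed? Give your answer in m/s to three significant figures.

19.8 m/s

At the peak v_y = 0, so v_y0 = √(2gH) = √(2 × 10.0 × 17.0) = 18.44 m/s.
v_y0 = v₀ sin θ ⇒ v₀ = 18.44 / sin 68.7° = 19.79 m/s.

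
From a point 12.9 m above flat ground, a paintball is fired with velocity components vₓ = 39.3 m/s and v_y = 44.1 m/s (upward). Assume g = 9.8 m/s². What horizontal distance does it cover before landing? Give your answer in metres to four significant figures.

364.8 m

Vertical motion (up positive, ground at y = 0): 4.900 t² − (44.10) t − 12.9 = 0, so t = (44.10 + √(44.10² + 2·9.80·12.9)) / 9.80 = (44.10 + 46.88) / 9.80 = 9.284 s.
Horizontal distance: R = vₓ t = 39.30 × 9.284 = 364.8 m.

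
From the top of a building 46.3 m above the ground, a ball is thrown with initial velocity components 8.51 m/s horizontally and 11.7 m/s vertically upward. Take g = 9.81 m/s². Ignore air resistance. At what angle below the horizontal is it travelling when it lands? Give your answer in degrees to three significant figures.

75.3°

With up positive and y = 0 at the ground: y(t) = 46.3 + (11.70) t − 4.905 t². Setting y = 0 and taking the positive root: t = [11.70 + √(11.70² + 2·9.81·46.3)] / 9.81 = (11.70 + 32.33) / 9.81 = 4.488 s.
At impact: v_y = v_y0 − g t = −32.33 m/s; vₓ = 8.510 m/s.
Angle below horizontal: arctan(|v_y|/vₓ) = arctan(32.33/8.510) = 75.25°.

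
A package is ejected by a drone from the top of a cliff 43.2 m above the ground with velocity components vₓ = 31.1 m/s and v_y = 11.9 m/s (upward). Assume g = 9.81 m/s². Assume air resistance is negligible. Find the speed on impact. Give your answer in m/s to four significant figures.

44.23 m/s

The projectile lands when y = 43.2 + (11.90) t − ½·9.81·t² = 0. Positive root: t = (11.90 + √(11.90² + 2·9.81·43.2)) / 9.81 = (11.90 + 31.45) / 9.81 = 4.419 s.
Vertical velocity at impact: v_y = v_y0 − g t = 11.90 − 9.81 × 4.419 = −31.45 m/s.
Speed: |v| = √(vₓ² + v_y²) = √(31.10² + 31.45²) = 44.23 m/s.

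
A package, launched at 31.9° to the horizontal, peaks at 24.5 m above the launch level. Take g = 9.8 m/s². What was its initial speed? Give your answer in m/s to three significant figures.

At the peak v_y = 0, so v_y0 = √(2gH) = √(2 × 9.80 × 24.5) = 21.91 m/s.
v_y0 = v₀ sin θ ⇒ v₀ = 21.91 / sin 31.9° = 41.47 m/s.

41.5 m/s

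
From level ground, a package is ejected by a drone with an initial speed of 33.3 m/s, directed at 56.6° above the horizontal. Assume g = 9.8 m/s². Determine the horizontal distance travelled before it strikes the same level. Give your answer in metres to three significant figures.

104 m

Resolve: vₓ = 33.30 cos 56.6° = 18.33 m/s and v_y0 = 33.30 sin 56.6° = 27.80 m/s.
Time aloft: T = 2 v_y0 / g = 2 × 27.80 / 9.80 = 5.674 s.
Range: R = vₓ T = 18.33 × 5.674 = 104.0 m.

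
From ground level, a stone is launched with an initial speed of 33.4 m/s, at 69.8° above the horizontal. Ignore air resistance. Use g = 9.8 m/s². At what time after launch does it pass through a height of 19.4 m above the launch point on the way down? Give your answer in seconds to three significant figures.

vₓ = 33.40 cos 69.8° = 11.53 m/s; v_y0 = 33.40 sin 69.8° = 31.35 m/s.
Set y = v_y0 t − ½ g t² = 19.4: 4.900 t² − 31.35 t + 19.4 = 0.
Quadratic formula: t = (31.35 ± √602.31) / 9.80 = (31.35 ± 24.54) / 9.80 → t = 0.6942 s or 5.703 s.
The descending-branch root is 5.703 s.

5.70 s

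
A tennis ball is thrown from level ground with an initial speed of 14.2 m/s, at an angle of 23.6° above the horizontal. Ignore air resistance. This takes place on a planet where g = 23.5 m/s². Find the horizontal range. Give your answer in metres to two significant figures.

Components: vₓ = 14.20 cos 23.6° = 13.01 m/s, v_y0 = 14.20 sin 23.6° = 5.685 m/s.
Flight time T = 2 v_y0 / g = 0.4838 s.
Range: R = vₓ T = 13.01 × 0.4838 = 6.296 m.

6.3 m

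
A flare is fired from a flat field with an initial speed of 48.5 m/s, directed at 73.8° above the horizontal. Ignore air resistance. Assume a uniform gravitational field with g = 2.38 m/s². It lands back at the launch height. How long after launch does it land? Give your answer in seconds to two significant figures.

Horizontal component vₓ = 48.50 cos 73.8° = 13.53 m/s; vertical v_y0 = 48.50 sin 73.8° = 46.57 m/s.
Time of flight on level ground: T = 2 v_y0 / g = 2 × 46.57 / 2.38 = 39.14 s.

39 s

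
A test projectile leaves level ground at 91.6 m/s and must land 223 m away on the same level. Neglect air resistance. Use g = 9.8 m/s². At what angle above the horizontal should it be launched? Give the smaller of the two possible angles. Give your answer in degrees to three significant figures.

7.55°

R = v₀² sin 2θ / g gives sin 2θ = gR/v₀² = 9.80·223/91.6² = 0.2605.
2θ = 15.10° or 180° − 15.10° = 164.9°, so θ = 7.549° or 82.45°.
The smaller angle is 7.549°.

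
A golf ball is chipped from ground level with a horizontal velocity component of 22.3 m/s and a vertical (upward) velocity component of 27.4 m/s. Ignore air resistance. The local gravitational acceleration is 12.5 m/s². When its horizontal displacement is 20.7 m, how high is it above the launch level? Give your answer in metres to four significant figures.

20.05 m

Time to reach x = 20.7 m: t = x/vₓ = 20.7/22.30 = 0.9283 s.
Height: y = v_y0 t − ½ g t² = 27.40 × 0.9283 − 6.250 × 0.9283² = 25.43 − 5.385 = 20.05 m.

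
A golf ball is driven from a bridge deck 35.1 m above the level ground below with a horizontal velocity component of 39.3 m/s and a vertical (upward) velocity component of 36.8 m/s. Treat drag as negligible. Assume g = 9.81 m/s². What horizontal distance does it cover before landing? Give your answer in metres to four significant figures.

The projectile lands when y = 35.1 + (36.80) t − ½·9.81·t² = 0. Positive root: t = (36.80 + √(36.80² + 2·9.81·35.1)) / 9.81 = (36.80 + 45.20) / 9.81 = 8.359 s.
Horizontal distance: R = vₓ t = 39.30 × 8.359 = 328.5 m.

328.5 m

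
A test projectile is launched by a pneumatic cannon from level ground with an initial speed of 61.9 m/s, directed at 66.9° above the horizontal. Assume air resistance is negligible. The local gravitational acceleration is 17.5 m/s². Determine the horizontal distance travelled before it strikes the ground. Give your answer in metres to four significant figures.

158.0 m

Components: vₓ = 61.90 cos 66.9° = 24.29 m/s, v_y0 = 61.90 sin 66.9° = 56.94 m/s.
Time aloft: T = 2 v_y0 / g = 2 × 56.94 / 17.5 = 6.507 s.
Range: R = vₓ T = 24.29 × 6.507 = 158.0 m.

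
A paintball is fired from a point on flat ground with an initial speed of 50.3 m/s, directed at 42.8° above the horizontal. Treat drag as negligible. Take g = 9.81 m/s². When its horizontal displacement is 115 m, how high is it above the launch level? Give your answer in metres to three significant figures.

58.9 m

Resolve: vₓ = 50.30 cos 42.8° = 36.91 m/s and v_y0 = 50.30 sin 42.8° = 34.18 m/s.
Time to reach x = 115 m: t = x/vₓ = 115/36.91 = 3.116 s.
Height: y = v_y0 t − ½ g t² = 34.18 × 3.116 − 4.905 × 3.116² = 106.5 − 47.62 = 58.87 m.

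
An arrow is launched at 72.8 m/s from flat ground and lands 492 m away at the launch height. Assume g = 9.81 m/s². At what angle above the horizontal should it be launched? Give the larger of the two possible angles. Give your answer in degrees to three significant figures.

Level-ground range R = v₀² sin(2θ)/g ⇒ sin(2θ) = gR/v₀² = 9.81 × 492 / 72.8² = 0.9107.
2θ = 65.60° or 180° − 65.60° = 114.4°, so θ = 32.80° or 57.20°.
The larger angle is 57.20°.

57.2°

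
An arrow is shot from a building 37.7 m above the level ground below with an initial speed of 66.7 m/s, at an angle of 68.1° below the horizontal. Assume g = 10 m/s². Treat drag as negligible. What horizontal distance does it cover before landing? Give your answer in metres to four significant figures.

Horizontal component vₓ = 66.70 cos 68.1° = 24.88 m/s; vertical v_y0 = −61.89 m/s (downward).
With up positive and y = 0 at the ground: y(t) = 37.7 + (−61.89) t − 5.000 t². Setting y = 0 and taking the positive root: t = [−61.89 + √(61.89² + 2·10.0·37.7)] / 10.0 = (−61.89 + 67.70) / 10.0 = 0.5818 s.
Horizontal distance: R = vₓ t = 24.88 × 0.5818 = 14.47 m.

14.47 m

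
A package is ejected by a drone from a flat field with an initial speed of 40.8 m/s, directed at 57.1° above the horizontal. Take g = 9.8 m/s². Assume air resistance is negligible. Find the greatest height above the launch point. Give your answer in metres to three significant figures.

Horizontal component vₓ = 40.80 cos 57.1° = 22.16 m/s; vertical v_y0 = 40.80 sin 57.1° = 34.26 m/s.
Maximum height: H = v_y0² / (2g) = 34.26² / (2 × 9.80) = 59.87 m.

59.9 m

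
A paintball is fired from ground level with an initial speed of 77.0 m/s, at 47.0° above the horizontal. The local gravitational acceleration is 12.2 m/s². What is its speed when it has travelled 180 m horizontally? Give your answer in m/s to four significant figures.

54.48 m/s

Components: vₓ = 77.00 cos 47.0° = 52.51 m/s, v_y0 = 77.00 sin 47.0° = 56.31 m/s.
Time to reach x = 180 m: t = x/vₓ = 180/52.51 = 3.428 s.
Vertical velocity there: v_y = v_y0 − g t = 56.31 − 12.2 × 3.428 = 14.50 m/s.
Speed: √(vₓ² + v_y²) = √(52.51² + 14.50²) = 54.48 m/s.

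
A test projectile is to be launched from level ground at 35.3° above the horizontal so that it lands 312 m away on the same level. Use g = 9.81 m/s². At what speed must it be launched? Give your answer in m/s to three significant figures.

57.0 m/s

From R = (v₀² / g) sin 2θ: v₀ = √(gR / sin 2θ).
v₀ = √(9.81 × 312 / sin 70.60°) = √(3061 / 0.9432) = √3245.0 = 56.96 m/s.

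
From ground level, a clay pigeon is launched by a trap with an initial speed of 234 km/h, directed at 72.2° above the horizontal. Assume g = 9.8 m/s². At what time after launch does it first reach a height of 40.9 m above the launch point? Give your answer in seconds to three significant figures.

0.700 s

Convert: 234 km/h = 234/3.6 = 65.00 m/s.
vₓ = 65.00 cos 72.2° = 19.87 m/s; v_y0 = 65.00 sin 72.2° = 61.89 m/s.
Set y = v_y0 t − ½ g t² = 40.9: 4.900 t² − 61.89 t + 40.9 = 0.
Quadratic formula: t = (61.89 ± √3028.5) / 9.80 = (61.89 ± 55.03) / 9.80 → t = 0.6996 s or 11.93 s.
The first (ascending) time is 0.6996 s.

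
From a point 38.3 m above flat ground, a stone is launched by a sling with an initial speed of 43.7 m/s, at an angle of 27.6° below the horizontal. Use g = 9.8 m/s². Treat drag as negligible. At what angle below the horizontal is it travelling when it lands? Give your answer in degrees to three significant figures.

41.3°

vₓ = 43.70 cos 27.6° = 38.73 m/s; v_y0 = −20.25 m/s (downward).
Vertical motion (up positive, ground at y = 0): 4.900 t² − (−20.25) t − 38.3 = 0, so t = (−20.25 + √(20.25² + 2·9.80·38.3)) / 9.80 = (−20.25 + 34.07) / 9.80 = 1.410 s.
At impact: v_y = v_y0 − g t = −34.07 m/s; vₓ = 38.73 m/s.
Angle below horizontal: arctan(|v_y|/vₓ) = arctan(34.07/38.73) = 41.34°.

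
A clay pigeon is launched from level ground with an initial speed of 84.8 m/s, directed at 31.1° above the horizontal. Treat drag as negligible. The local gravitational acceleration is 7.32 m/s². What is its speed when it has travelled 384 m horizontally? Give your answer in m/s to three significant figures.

72.8 m/s

Resolve: vₓ = 84.80 cos 31.1° = 72.61 m/s and v_y0 = 84.80 sin 31.1° = 43.80 m/s.
Time to reach x = 384 m: t = x/vₓ = 384/72.61 = 5.288 s.
Vertical velocity there: v_y = v_y0 − g t = 43.80 − 7.32 × 5.288 = 5.091 m/s.
Speed: √(vₓ² + v_y²) = √(72.61² + 5.091²) = 72.79 m/s.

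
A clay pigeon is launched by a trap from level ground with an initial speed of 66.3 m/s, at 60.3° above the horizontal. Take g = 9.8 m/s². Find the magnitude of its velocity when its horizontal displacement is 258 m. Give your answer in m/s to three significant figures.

Components: vₓ = 66.30 cos 60.3° = 32.85 m/s, v_y0 = 66.30 sin 60.3° = 57.59 m/s.
Time to reach x = 258 m: t = x/vₓ = 258/32.85 = 7.854 s.
Vertical velocity there: v_y = v_y0 − g t = 57.59 − 9.80 × 7.854 = −19.38 m/s.
Speed: √(vₓ² + v_y²) = √(32.85² + 19.38²) = 38.14 m/s.

38.1 m/s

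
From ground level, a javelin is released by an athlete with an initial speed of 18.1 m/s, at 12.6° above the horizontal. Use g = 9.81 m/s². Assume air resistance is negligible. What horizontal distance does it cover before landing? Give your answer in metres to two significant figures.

Components: vₓ = 18.10 cos 12.6° = 17.66 m/s, v_y0 = 18.10 sin 12.6° = 3.948 m/s.
Time aloft: T = 2 v_y0 / g = 2 × 3.948 / 9.81 = 0.8050 s.
Horizontal distance R = vₓ T = 17.66 × 0.8050 = 14.22 m.

14 m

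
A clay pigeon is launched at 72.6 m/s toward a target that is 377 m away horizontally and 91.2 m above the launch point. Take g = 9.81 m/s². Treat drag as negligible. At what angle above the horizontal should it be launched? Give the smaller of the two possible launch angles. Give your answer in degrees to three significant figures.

Trajectory: y = x tanθ − g x² (1 + tan²θ)/(2v₀²). With x = 377, y = 91.2, v₀ = 72.6, g = 9.81:
132.3 tan²θ − 377 tanθ + (223.5) = 0.
tanθ = [377 ± √(377² − 4 × 132.3 × (223.5))] / (2 × 132.3) = (377 ± 154.6) / 264.5, giving tanθ = 0.8407 or 2.010.
θ = 40.05° or 63.54°; the smaller is 40.05°.

40.1°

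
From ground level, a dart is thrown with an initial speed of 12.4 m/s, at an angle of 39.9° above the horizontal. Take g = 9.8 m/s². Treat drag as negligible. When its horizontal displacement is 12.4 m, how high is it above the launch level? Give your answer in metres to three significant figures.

Components: vₓ = 12.40 cos 39.9° = 9.513 m/s, v_y0 = 12.40 sin 39.9° = 7.954 m/s.
x = vₓ t ⇒ t = 12.4/9.513 = 1.304 s.
Height: y = v_y0 t − ½ g t² = 7.954 × 1.304 − 4.900 × 1.304² = 10.37 − 8.326 = 2.042 m.

2.04 m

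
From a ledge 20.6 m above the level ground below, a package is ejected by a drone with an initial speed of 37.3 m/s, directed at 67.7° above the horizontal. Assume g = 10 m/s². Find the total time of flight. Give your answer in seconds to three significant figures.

7.45 s

Components: vₓ = 37.30 cos 67.7° = 14.15 m/s, v_y0 = 37.30 sin 67.7° = 34.51 m/s.
Vertical motion (up positive, ground at y = 0): 5.000 t² − (34.51) t − 20.6 = 0, so t = (34.51 + √(34.51² + 2·10.0·20.6)) / 10.0 = (34.51 + 40.04) / 10.0 = 7.455 s.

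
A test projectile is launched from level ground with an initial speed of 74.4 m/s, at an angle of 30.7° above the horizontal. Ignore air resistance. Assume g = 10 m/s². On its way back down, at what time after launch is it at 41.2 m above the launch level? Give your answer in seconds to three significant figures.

Horizontal component vₓ = 74.40 cos 30.7° = 63.97 m/s; vertical v_y0 = 74.40 sin 30.7° = 37.98 m/s.
Set y = v_y0 t − ½ g t² = 41.2: 5.000 t² − 37.98 t + 41.2 = 0.
t = [37.98 ± √(37.98² − 2·10.0·41.2)] / 10.0 = (37.98 ± 24.88) / 10.0, so t = 1.311 s or t = 6.286 s.
The descending-branch root is 6.286 s.

6.29 s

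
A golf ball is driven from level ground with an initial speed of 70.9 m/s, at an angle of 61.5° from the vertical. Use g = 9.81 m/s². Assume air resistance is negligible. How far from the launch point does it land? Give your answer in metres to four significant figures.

Horizontal component vₓ = 70.90 sin 61.5° = 62.31 m/s; vertical v_y0 = 70.90 cos 61.5° = 33.83 m/s.
Flight time T = 2 v_y0 / g = 6.897 s.
Range: R = vₓ T = 62.31 × 6.897 = 429.7 m.

429.7 m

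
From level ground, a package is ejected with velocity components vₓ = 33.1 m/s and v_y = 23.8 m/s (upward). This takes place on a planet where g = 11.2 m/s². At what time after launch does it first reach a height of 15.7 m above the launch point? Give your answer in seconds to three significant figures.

0.817 s

Set y = v_y0 t − ½ g t² = 15.7: 5.600 t² − 23.80 t + 15.7 = 0.
t = [23.80 ± √(23.80² − 2·11.2·15.7)] / 11.2 = (23.80 ± 14.65) / 11.2, so t = 0.8165 s or t = 3.433 s.
The first (ascending) time is 0.8165 s.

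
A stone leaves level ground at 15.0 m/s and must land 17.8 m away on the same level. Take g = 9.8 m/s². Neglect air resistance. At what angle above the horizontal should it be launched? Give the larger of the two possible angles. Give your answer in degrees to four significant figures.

R = v₀² sin 2θ / g gives sin 2θ = gR/v₀² = 9.80·17.8/15.0² = 0.7753.
2θ = 50.83° or 180° − 50.83° = 129.2°, so θ = 25.42° or 64.58°.
The larger angle is 64.58°.

64.58°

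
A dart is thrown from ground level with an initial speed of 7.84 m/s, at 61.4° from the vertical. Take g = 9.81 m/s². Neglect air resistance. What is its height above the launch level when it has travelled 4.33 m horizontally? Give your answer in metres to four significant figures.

Horizontal component vₓ = 7.840 sin 61.4° = 6.883 m/s; vertical v_y0 = 7.840 cos 61.4° = 3.753 m/s.
At x = 4.33 m, t = x/vₓ = 4.33/6.883 = 0.6291 s.
Height: y = v_y0 t − ½ g t² = 3.753 × 0.6291 − 4.905 × 0.6291² = 2.361 − 1.941 = 0.4199 m.

0.4199 m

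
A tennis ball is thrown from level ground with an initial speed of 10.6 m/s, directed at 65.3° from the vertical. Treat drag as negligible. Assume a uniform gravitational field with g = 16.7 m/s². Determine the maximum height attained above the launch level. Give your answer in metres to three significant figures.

0.587 m

Resolve: vₓ = 10.60 sin 65.3° = 9.630 m/s and v_y0 = 10.60 cos 65.3° = 4.429 m/s.
Peak height H = v_y0² / (2g) = 19.620 / 33.40 = 0.5874 m.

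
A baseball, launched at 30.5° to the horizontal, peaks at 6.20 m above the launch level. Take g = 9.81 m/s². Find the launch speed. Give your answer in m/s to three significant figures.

21.7 m/s

At the peak v_y = 0, so v_y0 = √(2gH) = √(2 × 9.81 × 6.20) = 11.03 m/s.
v_y0 = v₀ sin θ ⇒ v₀ = 11.03 / sin 30.5° = 21.73 m/s.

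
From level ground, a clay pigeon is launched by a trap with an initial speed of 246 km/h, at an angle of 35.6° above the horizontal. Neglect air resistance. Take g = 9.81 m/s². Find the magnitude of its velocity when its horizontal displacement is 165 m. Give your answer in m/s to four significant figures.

Convert: 246 km/h = 246/3.6 = 68.33 m/s.
Horizontal component vₓ = 68.33 cos 35.6° = 55.56 m/s; vertical v_y0 = 68.33 sin 35.6° = 39.78 m/s.
At x = 165 m, t = x/vₓ = 165/55.56 = 2.970 s.
Vertical velocity there: v_y = v_y0 − g t = 39.78 − 9.81 × 2.970 = 10.65 m/s.
Speed: √(vₓ² + v_y²) = √(55.56² + 10.65²) = 56.57 m/s.

56.57 m/s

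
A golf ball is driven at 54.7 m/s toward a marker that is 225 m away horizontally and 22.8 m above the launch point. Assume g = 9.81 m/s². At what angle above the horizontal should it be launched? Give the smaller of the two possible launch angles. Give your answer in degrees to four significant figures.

31.19°

Trajectory: y = x tanθ − g x² (1 + tan²θ)/(2v₀²). With x = 225, y = 22.8, v₀ = 54.7, g = 9.81:
82.99 tan²θ − 225 tanθ + (105.8) = 0.
tanθ = [225 ± √(225² − 4 × 82.99 × (105.8))] / (2 × 82.99) = (225 ± 124.5) / 166.0, giving tanθ = 0.6053 or 2.106.
θ = 31.19° or 64.60°; the smaller is 31.19°.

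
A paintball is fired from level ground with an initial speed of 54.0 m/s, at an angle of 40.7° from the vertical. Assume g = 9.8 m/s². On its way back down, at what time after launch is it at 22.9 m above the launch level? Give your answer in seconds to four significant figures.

Resolve: vₓ = 54.00 sin 40.7° = 35.21 m/s and v_y0 = 54.00 cos 40.7° = 40.94 m/s.
Set y = v_y0 t − ½ g t² = 22.9: 4.900 t² − 40.94 t + 22.9 = 0.
Quadratic formula: t = (40.94 ± √1227.2) / 9.80 = (40.94 ± 35.03) / 9.80 → t = 0.6029 s or 7.752 s.
The descending-branch root is 7.752 s.

7.752 s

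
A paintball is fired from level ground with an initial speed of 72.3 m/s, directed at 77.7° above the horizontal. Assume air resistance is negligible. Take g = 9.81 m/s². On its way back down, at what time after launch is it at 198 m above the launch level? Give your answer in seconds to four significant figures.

10.59 s

Horizontal component vₓ = 72.30 cos 77.7° = 15.40 m/s; vertical v_y0 = 72.30 sin 77.7° = 70.64 m/s.
Set y = v_y0 t − ½ g t² = 198: 4.905 t² − 70.64 t + 198 = 0.
t = [70.64 ± √(70.64² − 2·9.81·198)] / 9.81 = (70.64 ± 33.25) / 9.81, so t = 3.812 s or t = 10.59 s.
The descending-branch root is 10.59 s.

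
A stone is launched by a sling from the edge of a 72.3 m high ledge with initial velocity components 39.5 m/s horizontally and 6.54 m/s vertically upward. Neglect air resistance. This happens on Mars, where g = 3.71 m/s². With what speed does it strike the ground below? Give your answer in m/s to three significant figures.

The projectile lands when y = 72.3 + (6.540) t − ½·3.71·t² = 0. Positive root: t = (6.540 + √(6.540² + 2·3.71·72.3)) / 3.71 = (6.540 + 24.07) / 3.71 = 8.250 s.
Vertical velocity at impact: v_y = v_y0 − g t = 6.540 − 3.71 × 8.250 = −24.07 m/s.
Speed: |v| = √(vₓ² + v_y²) = √(39.50² + 24.07²) = 46.25 m/s.

46.3 m/s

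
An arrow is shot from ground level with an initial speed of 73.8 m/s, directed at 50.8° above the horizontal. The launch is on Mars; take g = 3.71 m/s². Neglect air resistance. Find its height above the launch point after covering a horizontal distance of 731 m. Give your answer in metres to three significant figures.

Horizontal component vₓ = 73.80 cos 50.8° = 46.64 m/s; vertical v_y0 = 73.80 sin 50.8° = 57.19 m/s.
At x = 731 m, t = x/vₓ = 731/46.64 = 15.67 s.
Height: y = v_y0 t − ½ g t² = 57.19 × 15.67 − 1.855 × 15.67² = 896.3 − 455.6 = 440.7 m.

441 m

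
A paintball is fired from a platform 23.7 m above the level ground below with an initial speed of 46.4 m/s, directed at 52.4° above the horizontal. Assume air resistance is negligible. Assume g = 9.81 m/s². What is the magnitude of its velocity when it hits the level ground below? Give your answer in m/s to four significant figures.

Horizontal component vₓ = 46.40 cos 52.4° = 28.31 m/s; vertical v_y0 = 46.40 sin 52.4° = 36.76 m/s.
The projectile lands when y = 23.7 + (36.76) t − ½·9.81·t² = 0. Positive root: t = (36.76 + √(36.76² + 2·9.81·23.7)) / 9.81 = (36.76 + 42.62) / 9.81 = 8.092 s.
Vertical velocity at impact: v_y = v_y0 − g t = 36.76 − 9.81 × 8.092 = −42.62 m/s.
Speed: |v| = √(vₓ² + v_y²) = √(28.31² + 42.62²) = 51.17 m/s.

51.17 m/s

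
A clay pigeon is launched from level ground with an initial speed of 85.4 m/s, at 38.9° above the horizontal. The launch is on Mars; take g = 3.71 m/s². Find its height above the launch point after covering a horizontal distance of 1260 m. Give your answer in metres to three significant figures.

Components: vₓ = 85.40 cos 38.9° = 66.46 m/s, v_y0 = 85.40 sin 38.9° = 53.63 m/s.
At x = 1260 m, t = x/vₓ = 1260/66.46 = 18.96 s.
Height: y = v_y0 t − ½ g t² = 53.63 × 18.96 − 1.855 × 18.96² = 1017 − 666.7 = 350.0 m.

350 m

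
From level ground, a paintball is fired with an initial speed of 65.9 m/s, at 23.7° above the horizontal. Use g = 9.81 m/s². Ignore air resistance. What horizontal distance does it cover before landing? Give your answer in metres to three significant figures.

Resolve: vₓ = 65.90 cos 23.7° = 60.34 m/s and v_y0 = 65.90 sin 23.7° = 26.49 m/s.
Flight time T = 2 v_y0 / g = 5.400 s.
Range: R = vₓ T = 60.34 × 5.400 = 325.9 m.

326 m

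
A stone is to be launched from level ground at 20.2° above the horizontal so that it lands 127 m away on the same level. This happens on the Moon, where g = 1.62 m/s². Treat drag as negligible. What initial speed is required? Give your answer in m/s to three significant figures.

17.8 m/s

From R = (v₀² / g) sin 2θ: v₀ = √(gR / sin 2θ).
v₀ = √(1.62 × 127 / sin 40.40°) = √(205.7 / 0.6481) = √317.44 = 17.82 m/s.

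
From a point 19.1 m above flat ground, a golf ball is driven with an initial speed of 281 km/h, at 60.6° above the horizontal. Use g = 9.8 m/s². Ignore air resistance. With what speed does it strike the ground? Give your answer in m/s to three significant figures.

Convert: 281 km/h = 281/3.6 = 78.06 m/s.
Horizontal component vₓ = 78.06 cos 60.6° = 38.32 m/s; vertical v_y0 = 78.06 sin 60.6° = 68.00 m/s.
Vertical motion (up positive, ground at y = 0): 4.900 t² − (68.00) t − 19.1 = 0, so t = (68.00 + √(68.00² + 2·9.80·19.1)) / 9.80 = (68.00 + 70.70) / 9.80 = 14.15 s.
Vertical velocity at impact: v_y = v_y0 − g t = 68.00 − 9.80 × 14.15 = −70.70 m/s.
Speed: |v| = √(vₓ² + v_y²) = √(38.32² + 70.70²) = 80.42 m/s.

80.4 m/s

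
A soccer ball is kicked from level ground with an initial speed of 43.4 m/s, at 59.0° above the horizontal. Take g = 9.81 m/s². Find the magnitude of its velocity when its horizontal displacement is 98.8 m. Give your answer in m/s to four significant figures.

23.19 m/s

Components: vₓ = 43.40 cos 59.0° = 22.35 m/s, v_y0 = 43.40 sin 59.0° = 37.20 m/s.
x = vₓ t ⇒ t = 98.8/22.35 = 4.420 s.
Vertical velocity there: v_y = v_y0 − g t = 37.20 − 9.81 × 4.420 = −6.160 m/s.
Speed: √(vₓ² + v_y²) = √(22.35² + 6.160²) = 23.19 m/s.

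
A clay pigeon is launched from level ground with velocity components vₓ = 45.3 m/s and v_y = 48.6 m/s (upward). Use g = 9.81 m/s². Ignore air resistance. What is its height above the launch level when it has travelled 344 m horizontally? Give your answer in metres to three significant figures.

x = vₓ t ⇒ t = 344/45.30 = 7.594 s.
Height: y = v_y0 t − ½ g t² = 48.60 × 7.594 − 4.905 × 7.594² = 369.1 − 282.9 = 86.21 m.

86.2 m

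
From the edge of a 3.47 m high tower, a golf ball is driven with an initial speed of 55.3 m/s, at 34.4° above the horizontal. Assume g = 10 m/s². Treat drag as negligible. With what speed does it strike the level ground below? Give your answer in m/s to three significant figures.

vₓ = 55.30 cos 34.4° = 45.63 m/s; v_y0 = 55.30 sin 34.4° = 31.24 m/s.
Vertical motion (up positive, ground at y = 0): 5.000 t² − (31.24) t − 3.47 = 0, so t = (31.24 + √(31.24² + 2·10.0·3.47)) / 10.0 = (31.24 + 32.33) / 10.0 = 6.358 s.
Vertical velocity at impact: v_y = v_y0 − g t = 31.24 − 10.0 × 6.358 = −32.33 m/s.
Speed: |v| = √(vₓ² + v_y²) = √(45.63² + 32.33²) = 55.92 m/s.

55.9 m/s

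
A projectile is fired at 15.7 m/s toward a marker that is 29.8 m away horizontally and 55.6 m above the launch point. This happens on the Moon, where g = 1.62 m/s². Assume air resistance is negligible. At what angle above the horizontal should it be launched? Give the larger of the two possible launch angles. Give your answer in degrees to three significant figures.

82.5°

Trajectory: y = x tanθ − g x² (1 + tan²θ)/(2v₀²). With x = 29.8, y = 55.6, v₀ = 15.7, g = 1.62:
2.918 tan²θ − 29.8 tanθ + (58.52) = 0.
tanθ = [29.8 ± √(29.8² − 4 × 2.918 × (58.52))] / (2 × 2.918) = (29.8 ± 14.32) / 5.836, giving tanθ = 2.653 or 7.559.
θ = 69.35° or 82.46°; the larger is 82.46°.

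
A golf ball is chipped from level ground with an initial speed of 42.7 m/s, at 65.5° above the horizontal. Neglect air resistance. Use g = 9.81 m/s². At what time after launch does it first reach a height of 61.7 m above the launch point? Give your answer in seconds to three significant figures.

Components: vₓ = 42.70 cos 65.5° = 17.71 m/s, v_y0 = 42.70 sin 65.5° = 38.86 m/s.
Set y = v_y0 t − ½ g t² = 61.7: 4.905 t² − 38.86 t + 61.7 = 0.
t = [38.86 ± √(38.86² − 2·9.81·61.7)] / 9.81 = (38.86 ± 17.30) / 9.81, so t = 2.198 s or t = 5.724 s.
The first (ascending) time is 2.198 s.

2.20 s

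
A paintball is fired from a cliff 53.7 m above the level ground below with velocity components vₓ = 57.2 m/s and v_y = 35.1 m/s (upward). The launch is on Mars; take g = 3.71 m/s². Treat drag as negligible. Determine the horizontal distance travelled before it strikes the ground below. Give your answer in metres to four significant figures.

The projectile lands when y = 53.7 + (35.10) t − ½·3.71·t² = 0. Positive root: t = (35.10 + √(35.10² + 2·3.71·53.7)) / 3.71 = (35.10 + 40.38) / 3.71 = 20.34 s.
Horizontal distance: R = vₓ t = 57.20 × 20.34 = 1164 m.

1164 m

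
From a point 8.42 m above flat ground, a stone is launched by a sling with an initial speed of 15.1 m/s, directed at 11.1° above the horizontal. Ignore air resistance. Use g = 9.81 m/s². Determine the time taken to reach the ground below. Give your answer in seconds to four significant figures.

1.640 s

Resolve: vₓ = 15.10 cos 11.1° = 14.82 m/s and v_y0 = 15.10 sin 11.1° = 2.907 m/s.
Vertical motion (up positive, ground at y = 0): 4.905 t² − (2.907) t − 8.42 = 0, so t = (2.907 + √(2.907² + 2·9.81·8.42)) / 9.81 = (2.907 + 13.18) / 9.81 = 1.640 s.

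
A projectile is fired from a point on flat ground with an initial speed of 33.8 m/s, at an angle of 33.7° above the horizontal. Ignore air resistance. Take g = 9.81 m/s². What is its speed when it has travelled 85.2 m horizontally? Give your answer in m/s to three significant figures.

30.2 m/s

Resolve: vₓ = 33.80 cos 33.7° = 28.12 m/s and v_y0 = 33.80 sin 33.7° = 18.75 m/s.
Time to reach x = 85.2 m: t = x/vₓ = 85.2/28.12 = 3.030 s.
Vertical velocity there: v_y = v_y0 − g t = 18.75 − 9.81 × 3.030 = −10.97 m/s.
Speed: √(vₓ² + v_y²) = √(28.12² + 10.97²) = 30.18 m/s.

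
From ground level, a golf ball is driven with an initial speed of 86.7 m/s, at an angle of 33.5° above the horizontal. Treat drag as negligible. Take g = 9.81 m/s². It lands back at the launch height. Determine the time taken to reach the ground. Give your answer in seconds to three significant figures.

9.76 s

Components: vₓ = 86.70 cos 33.5° = 72.30 m/s, v_y0 = 86.70 sin 33.5° = 47.85 m/s.
Time of flight on level ground: T = 2 v_y0 / g = 2 × 47.85 / 9.81 = 9.756 s.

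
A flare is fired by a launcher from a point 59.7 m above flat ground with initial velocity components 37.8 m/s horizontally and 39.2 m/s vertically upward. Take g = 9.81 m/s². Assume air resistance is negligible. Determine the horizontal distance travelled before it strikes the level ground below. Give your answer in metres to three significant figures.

With up positive and y = 0 at the ground: y(t) = 59.7 + (39.20) t − 4.905 t². Setting y = 0 and taking the positive root: t = [39.20 + √(39.20² + 2·9.81·59.7)] / 9.81 = (39.20 + 52.04) / 9.81 = 9.301 s.
Horizontal distance: R = vₓ t = 37.80 × 9.301 = 351.6 m.

352 m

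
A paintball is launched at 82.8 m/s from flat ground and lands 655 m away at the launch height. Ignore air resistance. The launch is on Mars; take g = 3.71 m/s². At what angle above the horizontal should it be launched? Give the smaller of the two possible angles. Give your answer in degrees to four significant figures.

Level-ground range R = v₀² sin(2θ)/g ⇒ sin(2θ) = gR/v₀² = 3.71 × 655 / 82.8² = 0.3544.
2θ = 20.76° or 180° − 20.76° = 159.2°, so θ = 10.38° or 79.62°.
The smaller angle is 10.38°.

10.38°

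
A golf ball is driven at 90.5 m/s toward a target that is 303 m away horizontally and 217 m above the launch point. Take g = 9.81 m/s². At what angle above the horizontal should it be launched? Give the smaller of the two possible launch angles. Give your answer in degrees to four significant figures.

48.46°

Trajectory: y = x tanθ − g x² (1 + tan²θ)/(2v₀²). With x = 303, y = 217, v₀ = 90.5, g = 9.81:
54.98 tan²θ − 303 tanθ + (272.0) = 0.
tanθ = [303 ± √(303² − 4 × 54.98 × (272.0))] / (2 × 54.98) = (303 ± 178.9) / 110.0, giving tanθ = 1.129 or 4.382.
θ = 48.46° or 77.14°; the smaller is 48.46°.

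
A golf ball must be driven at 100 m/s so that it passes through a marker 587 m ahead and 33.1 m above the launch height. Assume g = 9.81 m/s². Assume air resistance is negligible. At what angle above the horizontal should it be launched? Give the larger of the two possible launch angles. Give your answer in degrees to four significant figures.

Trajectory: y = x tanθ − g x² (1 + tan²θ)/(2v₀²). With x = 587, y = 33.1, v₀ = 100, g = 9.81:
169.0 tan²θ − 587 tanθ + (202.1) = 0.
tanθ = [587 ± √(587² − 4 × 169.0 × (202.1))] / (2 × 169.0) = (587 ± 456.0) / 338.0, giving tanθ = 0.3876 or 3.086.
θ = 21.18° or 72.04°; the larger is 72.04°.

72.04°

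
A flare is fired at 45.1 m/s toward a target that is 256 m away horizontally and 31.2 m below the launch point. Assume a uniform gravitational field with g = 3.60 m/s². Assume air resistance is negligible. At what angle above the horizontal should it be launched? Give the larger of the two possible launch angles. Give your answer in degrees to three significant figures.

Trajectory: y = x tanθ − g x² (1 + tan²θ)/(2v₀²). With x = 256, y = −31.2, v₀ = 45.1, g = 3.60:
58.00 tan²θ − 256 tanθ + (26.80) = 0.
tanθ = [256 ± √(256² − 4 × 58.00 × (26.80))] / (2 × 58.00) = (256 ± 243.6) / 116.0, giving tanθ = 0.1073 or 4.307.
θ = 6.123° or 76.93°; the larger is 76.93°.

76.9°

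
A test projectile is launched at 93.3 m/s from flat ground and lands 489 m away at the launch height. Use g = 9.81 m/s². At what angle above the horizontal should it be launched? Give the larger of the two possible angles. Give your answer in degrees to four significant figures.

73.28°

Level-ground range R = v₀² sin(2θ)/g ⇒ sin(2θ) = gR/v₀² = 9.81 × 489 / 93.3² = 0.5511.
2θ = 33.44° or 180° − 33.44° = 146.6°, so θ = 16.72° or 73.28°.
The larger angle is 73.28°.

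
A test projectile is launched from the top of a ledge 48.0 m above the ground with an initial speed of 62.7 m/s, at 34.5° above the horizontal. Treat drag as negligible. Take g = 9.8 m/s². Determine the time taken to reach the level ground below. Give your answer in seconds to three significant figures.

8.41 s

Horizontal component vₓ = 62.70 cos 34.5° = 51.67 m/s; vertical v_y0 = 62.70 sin 34.5° = 35.51 m/s.
Vertical motion (up positive, ground at y = 0): 4.900 t² − (35.51) t − 48.0 = 0, so t = (35.51 + √(35.51² + 2·9.80·48.0)) / 9.80 = (35.51 + 46.93) / 9.80 = 8.412 s.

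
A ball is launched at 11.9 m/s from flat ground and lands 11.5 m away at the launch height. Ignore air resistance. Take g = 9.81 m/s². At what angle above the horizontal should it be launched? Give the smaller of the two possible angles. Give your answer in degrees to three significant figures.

R = v₀² sin 2θ / g gives sin 2θ = gR/v₀² = 9.81·11.5/11.9² = 0.7967.
2θ = 52.81° or 180° − 52.81° = 127.2°, so θ = 26.41° or 63.59°.
The smaller angle is 26.41°.

26.4°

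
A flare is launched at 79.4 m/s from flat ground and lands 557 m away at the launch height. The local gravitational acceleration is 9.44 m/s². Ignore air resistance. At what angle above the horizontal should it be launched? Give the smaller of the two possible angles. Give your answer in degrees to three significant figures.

28.3°

Level-ground range R = v₀² sin(2θ)/g ⇒ sin(2θ) = gR/v₀² = 9.44 × 557 / 79.4² = 0.8340.
2θ = 56.52° or 180° − 56.52° = 123.5°, so θ = 28.26° or 61.74°.
The smaller angle is 28.26°.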